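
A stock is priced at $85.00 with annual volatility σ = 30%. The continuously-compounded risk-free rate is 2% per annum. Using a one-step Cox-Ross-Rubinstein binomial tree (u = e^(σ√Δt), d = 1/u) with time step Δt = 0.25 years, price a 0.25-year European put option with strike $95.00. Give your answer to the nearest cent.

CRR parameters: u = e^(σ√Δt) = e^(0.3·√0.25) = 1.1618, d = 1/u = 0.8607
Per-period rate: rΔt = 0.02·0.25 = 0.005, so R = e^0.005 = 1.0050
Risk-neutral probability p = (e^0.005 − 0.8607)/(1.1618 − 0.8607) = 0.1443/0.3011 = 0.4792
Terminal stock prices: S_u = 98.76, S_d = 73.16
Terminal payoffs (K − S): max(-3.756, 0) = 0, max(21.84, 0) = 21.84
Node 0 (S = 85): V_0 = e^(−0.005)·[0.4792·0.0000 + 0.5208·21.8398] = 11.3171

$11.32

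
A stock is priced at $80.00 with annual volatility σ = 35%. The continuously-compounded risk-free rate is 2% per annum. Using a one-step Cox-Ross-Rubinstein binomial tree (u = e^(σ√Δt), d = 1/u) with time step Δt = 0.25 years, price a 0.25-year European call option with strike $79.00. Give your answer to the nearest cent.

$7.63

CRR parameters: u = e^(σ√Δt) = e^(0.35·√0.25) = 1.1912, d = 1/u = 0.8395
Per-period rate: rΔt = 0.02·0.25 = 0.005, so R = e^0.005 = 1.0050
Risk-neutral probability p = (e^0.005 − 0.8395)/(1.1912 − 0.8395) = 0.1656/0.3518 = 0.4706
Terminal stock prices: S_u = 95.3, S_d = 67.16
Terminal payoffs (S − K): max(16.3, 0) = 16.3, max(-11.84, 0) = 0
Node 0 (S = 80): V_0 = e^(−0.005)·[0.4706·16.2997 + 0.5294·0.0000] = 7.6325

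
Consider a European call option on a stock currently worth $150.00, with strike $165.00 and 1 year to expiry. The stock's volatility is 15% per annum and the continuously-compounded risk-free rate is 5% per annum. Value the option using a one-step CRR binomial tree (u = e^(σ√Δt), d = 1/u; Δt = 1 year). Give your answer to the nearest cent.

$5.58

CRR parameters: u = e^(σ√Δt) = e^(0.15·√1) = 1.1618, d = 1/u = 0.8607
Per-period rate: rΔt = 0.05·1 = 0.05, so R = e^0.05 = 1.0513
Risk-neutral probability p = (e^0.05 − 0.8607)/(1.1618 − 0.8607) = 0.1906/0.3011 = 0.6328
Terminal stock prices: S_u = 174.3, S_d = 129.1
Terminal payoffs (S − K): max(9.275, 0) = 9.275, max(-35.89, 0) = 0
Node 0 (S = 150): V_0 = e^(−0.05)·[0.6328·9.2751 + 0.3672·0.0000] = 5.5834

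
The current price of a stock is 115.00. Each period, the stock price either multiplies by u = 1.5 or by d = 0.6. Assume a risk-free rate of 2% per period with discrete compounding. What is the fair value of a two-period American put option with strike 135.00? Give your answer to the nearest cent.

Risk-neutral probability p = (1 + 0.02 − 0.6)/(1.5 − 0.6) = 0.4200/0.9000 = 0.4667
Terminal stock prices: S_uu = 258.8, S_ud = 103.5, S_dd = 41.4
Terminal payoffs (K − S): max(-123.8, 0) = 0, max(31.5, 0) = 31.5, max(93.6, 0) = 93.6
Node u (S = 172.5): continuation = 1/1.02·[0.4667·0.0000 + 0.5333·31.5000] = 16.4706; exercise value = 0.0000 ≤ continuation, so V_u = 16.4706
Node d (S = 69): continuation = 1/1.02·[0.4667·31.5000 + 0.5333·93.6000] = 63.3529; exercise value = 66.0000 > continuation, so V_d = 66.0000 (exercise)
Node 0 (S = 115): continuation = 1/1.02·[0.4667·16.4706 + 0.5333·66.0000] = 42.0454; exercise value = 20.0000 ≤ continuation, so V_0 = 42.0454

42.05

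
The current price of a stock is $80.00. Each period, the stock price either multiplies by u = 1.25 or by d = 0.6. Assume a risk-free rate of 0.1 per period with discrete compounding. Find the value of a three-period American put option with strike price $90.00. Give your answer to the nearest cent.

$14.75

Risk-neutral probability p = (1 + 0.1 − 0.6)/(1.25 − 0.6) = 0.5000/0.6500 = 0.7692
Terminal stock prices: S_uuu = 156.2, S_uud = 75, S_udd = 36, S_ddd = 17.28
Terminal payoffs (K − S): max(-66.25, 0) = 0, max(15, 0) = 15, max(54, 0) = 54, max(72.72, 0) = 72.72
Node uu (S = 125): continuation = 1/1.1·[0.7692·0.0000 + 0.2308·15.0000] = 3.1469; exercise value = 0.0000 ≤ continuation, so V_uu = 3.1469
Node ud (S = 60): continuation = 1/1.1·[0.7692·15.0000 + 0.2308·54.0000] = 21.8182; exercise value = 30.0000 > continuation, so V_ud = 30.0000 (exercise)
Node dd (S = 28.8): continuation = 1/1.1·[0.7692·54.0000 + 0.2308·72.7200] = 53.0182; exercise value = 61.2000 > continuation, so V_dd = 61.2000 (exercise)
Node u (S = 100): continuation = 1/1.1·[0.7692·3.1469 + 0.2308·30.0000] = 8.4943; exercise value = 0.0000 ≤ continuation, so V_u = 8.4943
Node d (S = 48): continuation = 1/1.1·[0.7692·30.0000 + 0.2308·61.2000] = 33.8182; exercise value = 42.0000 > continuation, so V_d = 42.0000 (exercise)
Node 0 (S = 80): continuation = 1/1.1·[0.7692·8.4943 + 0.2308·42.0000] = 14.7513; exercise value = 10.0000 ≤ continuation, so V_0 = 14.7513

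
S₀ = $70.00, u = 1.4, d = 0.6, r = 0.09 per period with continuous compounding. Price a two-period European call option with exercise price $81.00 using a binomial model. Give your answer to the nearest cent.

$17.91

Risk-neutral probability p = (e^0.09 − 0.6)/(1.4 − 0.6) = 0.4942/0.8000 = 0.6177
Terminal stock prices: S_uu = 137.2, S_ud = 58.8, S_dd = 25.2
Terminal payoffs (S − K): max(56.2, 0) = 56.2, max(-22.2, 0) = 0, max(-55.8, 0) = 0
Node u (S = 98): V_u = e^(−0.09)·[0.6177·56.2000 + 0.3823·0.0000] = 31.7278
Node d (S = 42): V_d = e^(−0.09)·[0.6177·0.0000 + 0.3823·0.0000] = 0.0000
Node 0 (S = 70): V_0 = e^(−0.09)·[0.6177·31.7278 + 0.3823·0.0000] = 17.9120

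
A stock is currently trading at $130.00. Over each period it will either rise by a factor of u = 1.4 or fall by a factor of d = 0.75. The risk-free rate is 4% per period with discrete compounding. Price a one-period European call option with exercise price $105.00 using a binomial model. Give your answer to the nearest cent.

$33.03

Risk-neutral probability p = (1 + 0.04 − 0.75)/(1.4 − 0.75) = 0.2900/0.6500 = 0.4462
Terminal stock prices: S_u = 182, S_d = 97.5
Terminal payoffs (S − K): max(77, 0) = 77, max(-7.5, 0) = 0
Node 0 (S = 130): V_0 = 1/1.04·[0.4462·77.0000 + 0.5538·0.0000] = 33.0325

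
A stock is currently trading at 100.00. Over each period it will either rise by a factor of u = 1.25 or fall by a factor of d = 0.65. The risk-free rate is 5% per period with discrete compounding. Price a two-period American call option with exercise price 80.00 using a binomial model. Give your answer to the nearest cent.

31.24

Risk-neutral probability p = (1 + 0.05 − 0.65)/(1.25 − 0.65) = 0.4000/0.6000 = 0.6667
Terminal stock prices: S_uu = 156.2, S_ud = 81.25, S_dd = 42.25
Terminal payoffs (S − K): max(76.25, 0) = 76.25, max(1.25, 0) = 1.25, max(-37.75, 0) = 0
Node u (S = 125): continuation = 1/1.05·[0.6667·76.2500 + 0.3333·1.2500] = 48.8095; exercise value = 45.0000 ≤ continuation, so V_u = 48.8095
Node d (S = 65): continuation = 1/1.05·[0.6667·1.2500 + 0.3333·0.0000] = 0.7937; exercise value = 0.0000 ≤ continuation, so V_d = 0.7937
Node 0 (S = 100): continuation = 1/1.05·[0.6667·48.8095 + 0.3333·0.7937] = 31.2421; exercise value = 20.0000 ≤ continuation, so V_0 = 31.2421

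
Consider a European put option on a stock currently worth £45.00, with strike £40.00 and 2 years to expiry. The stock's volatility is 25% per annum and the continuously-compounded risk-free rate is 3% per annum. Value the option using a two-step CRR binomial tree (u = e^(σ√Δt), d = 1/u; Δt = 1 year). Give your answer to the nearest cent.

CRR parameters: u = e^(σ√Δt) = e^(0.25·√1) = 1.2840, d = 1/u = 0.7788
Per-period rate: rΔt = 0.03·1 = 0.03, so R = e^0.03 = 1.0305
Risk-neutral probability p = (e^0.03 − 0.7788)/(1.2840 − 0.7788) = 0.2517/0.5052 = 0.4981
Terminal stock prices: S_uu = 74.19, S_ud = 45, S_dd = 27.29
Terminal payoffs (K − S): max(-34.19, 0) = 0, max(-5, 0) = 0, max(12.71, 0) = 12.71
Node u (S = 57.78): V_u = e^(−0.03)·[0.4981·0.0000 + 0.5019·0.0000] = 0.0000
Node d (S = 35.05): V_d = e^(−0.03)·[0.4981·0.0000 + 0.5019·12.7061] = 6.1887
Node 0 (S = 45): V_0 = e^(−0.03)·[0.4981·0.0000 + 0.5019·6.1887] = 3.0143

£3.01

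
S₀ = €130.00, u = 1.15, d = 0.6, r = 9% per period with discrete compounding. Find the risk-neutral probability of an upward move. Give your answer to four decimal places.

Risk-neutral probability p = (1 + 0.09 − 0.6)/(1.15 − 0.6) = 0.4900/0.5500 = 0.8909

p = 0.8909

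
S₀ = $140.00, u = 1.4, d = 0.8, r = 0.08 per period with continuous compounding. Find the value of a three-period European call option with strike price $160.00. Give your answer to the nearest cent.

Risk-neutral probability p = (e^0.08 − 0.8)/(1.4 − 0.8) = 0.2833/0.6000 = 0.4721
Terminal stock prices: S_uuu = 384.2, S_uud = 219.5, S_udd = 125.4, S_ddd = 71.68
Terminal payoffs (S − K): max(224.2, 0) = 224.2, max(59.52, 0) = 59.52, max(-34.56, 0) = 0, max(-88.32, 0) = 0
Node uu (S = 274.4): V_uu = e^(−0.08)·[0.4721·224.1600 + 0.5279·59.5200] = 126.7014
Node ud (S = 156.8): V_ud = e^(−0.08)·[0.4721·59.5200 + 0.5279·0.0000] = 25.9415
Node dd (S = 89.6): V_dd = e^(−0.08)·[0.4721·0.0000 + 0.5279·0.0000] = 0.0000
Node u (S = 196): V_u = e^(−0.08)·[0.4721·126.7014 + 0.5279·25.9415] = 67.8627
Node d (S = 112): V_d = e^(−0.08)·[0.4721·25.9415 + 0.5279·0.0000] = 11.3065
Node 0 (S = 140): V_0 = e^(−0.08)·[0.4721·67.8627 + 0.5279·11.3065] = 35.0869

$35.09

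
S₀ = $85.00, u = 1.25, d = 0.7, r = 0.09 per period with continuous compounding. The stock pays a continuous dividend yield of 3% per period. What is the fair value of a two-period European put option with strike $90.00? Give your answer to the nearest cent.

Per-period risk-free factor R = e^0.09 = 1.0942; dividend-adjusted growth = e^(0.09−0.03) = 1.0618.
Risk-neutral probability p = (1.0618 − 0.7)/(1.25 − 0.7) = 0.3618/0.5500 = 0.6579
Terminal stock prices: S_uu = 132.8, S_ud = 74.38, S_dd = 41.65
Terminal payoffs (K − S): max(-42.81, 0) = 0, max(15.62, 0) = 15.62, max(48.35, 0) = 48.35
Node u (S = 106.2): V_u = e^(−0.09)·[0.6579·0.0000 + 0.3421·15.6250] = 4.8855
Node d (S = 59.5): V_d = e^(−0.09)·[0.6579·15.6250 + 0.3421·48.3500] = 24.5123
Node 0 (S = 85): V_0 = e^(−0.09)·[0.6579·4.8855 + 0.3421·24.5123] = 10.6017

$10.60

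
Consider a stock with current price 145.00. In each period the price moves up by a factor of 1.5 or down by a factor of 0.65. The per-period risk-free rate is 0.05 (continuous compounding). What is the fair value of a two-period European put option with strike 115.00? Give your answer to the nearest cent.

13.55

Risk-neutral probability p = (e^0.05 − 0.65)/(1.5 − 0.65) = 0.4013/0.8500 = 0.4721
Terminal stock prices: S_uu = 326.2, S_ud = 141.4, S_dd = 61.26
Terminal payoffs (K − S): max(-211.2, 0) = 0, max(-26.38, 0) = 0, max(53.74, 0) = 53.74
Node u (S = 217.5): V_u = e^(−0.05)·[0.4721·0.0000 + 0.5279·0.0000] = 0.0000
Node d (S = 94.25): V_d = e^(−0.05)·[0.4721·0.0000 + 0.5279·53.7375] = 26.9853
Node 0 (S = 145): V_0 = e^(−0.05)·[0.4721·0.0000 + 0.5279·26.9853] = 13.5512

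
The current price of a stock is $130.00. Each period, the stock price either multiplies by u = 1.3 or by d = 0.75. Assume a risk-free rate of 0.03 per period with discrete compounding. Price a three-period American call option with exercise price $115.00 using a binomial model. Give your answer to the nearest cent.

$37.99

Risk-neutral probability p = (1 + 0.03 − 0.75)/(1.3 − 0.75) = 0.2800/0.5500 = 0.5091
Terminal stock prices: S_uuu = 285.6, S_uud = 164.8, S_udd = 95.06, S_ddd = 54.84
Terminal payoffs (S − K): max(170.6, 0) = 170.6, max(49.78, 0) = 49.78, max(-19.94, 0) = 0, max(-60.16, 0) = 0
Node uu (S = 219.7): continuation = 1/1.03·[0.5091·170.6100 + 0.4909·49.7750] = 108.0495; exercise value = 104.7000 ≤ continuation, so V_uu = 108.0495
Node ud (S = 126.8): continuation = 1/1.03·[0.5091·49.7750 + 0.4909·0.0000] = 24.6019; exercise value = 11.7500 ≤ continuation, so V_ud = 24.6019
Node dd (S = 73.12): continuation = 1/1.03·[0.5091·0.0000 + 0.4909·0.0000] = 0.0000; exercise value = 0.0000 ≤ continuation, so V_dd = 0.0000
Node u (S = 169): continuation = 1/1.03·[0.5091·108.0495 + 0.4909·24.6019] = 65.1304; exercise value = 54.0000 ≤ continuation, so V_u = 65.1304
Node d (S = 97.5): continuation = 1/1.03·[0.5091·24.6019 + 0.4909·0.0000] = 12.1598; exercise value = 0.0000 ≤ continuation, so V_d = 12.1598
Node 0 (S = 130): continuation = 1/1.03·[0.5091·65.1304 + 0.4909·12.1598] = 37.9871; exercise value = 15.0000 ≤ continuation, so V_0 = 37.9871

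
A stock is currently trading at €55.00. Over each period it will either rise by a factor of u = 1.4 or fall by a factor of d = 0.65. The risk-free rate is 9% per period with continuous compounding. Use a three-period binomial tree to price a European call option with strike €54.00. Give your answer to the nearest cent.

€20.63

Risk-neutral probability p = (e^0.09 − 0.65)/(1.4 − 0.65) = 0.4442/0.7500 = 0.5922
Terminal stock prices: S_uuu = 150.9, S_uud = 70.07, S_udd = 32.53, S_ddd = 15.1
Terminal payoffs (S − K): max(96.92, 0) = 96.92, max(16.07, 0) = 16.07, max(-21.47, 0) = 0, max(-38.9, 0) = 0
Node uu (S = 107.8): V_uu = e^(−0.09)·[0.5922·96.9200 + 0.4078·16.0700] = 58.4477
Node ud (S = 50.05): V_ud = e^(−0.09)·[0.5922·16.0700 + 0.4078·0.0000] = 8.6980
Node dd (S = 23.24): V_dd = e^(−0.09)·[0.5922·0.0000 + 0.4078·0.0000] = 0.0000
Node u (S = 77): V_u = e^(−0.09)·[0.5922·58.4477 + 0.4078·8.6980] = 34.8769
Node d (S = 35.75): V_d = e^(−0.09)·[0.5922·8.6980 + 0.4078·0.0000] = 4.7079
Node 0 (S = 55): V_0 = e^(−0.09)·[0.5922·34.8769 + 0.4078·4.7079] = 20.6320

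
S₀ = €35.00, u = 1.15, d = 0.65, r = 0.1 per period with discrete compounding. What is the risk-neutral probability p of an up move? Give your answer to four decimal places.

Risk-neutral probability p = (1 + 0.1 − 0.65)/(1.15 − 0.65) = 0.4500/0.5000 = 0.9000

p = 0.9000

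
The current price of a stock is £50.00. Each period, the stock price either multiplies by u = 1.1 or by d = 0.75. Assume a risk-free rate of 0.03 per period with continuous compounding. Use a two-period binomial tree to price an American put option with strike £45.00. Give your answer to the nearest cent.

£2.01

Risk-neutral probability p = (e^0.03 − 0.75)/(1.1 − 0.75) = 0.2805/0.3500 = 0.8013
Terminal stock prices: S_uu = 60.5, S_ud = 41.25, S_dd = 28.12
Terminal payoffs (K − S): max(-15.5, 0) = 0, max(3.75, 0) = 3.75, max(16.88, 0) = 16.88
Node u (S = 55): continuation = e^(−0.03)·[0.8013·0.0000 + 0.1987·3.7500] = 0.7231; exercise value = 0.0000 ≤ continuation, so V_u = 0.7231
Node d (S = 37.5): continuation = e^(−0.03)·[0.8013·3.7500 + 0.1987·16.8750] = 6.1700; exercise value = 7.5000 > continuation, so V_d = 7.5000 (exercise)
Node 0 (S = 50): continuation = e^(−0.03)·[0.8013·0.7231 + 0.1987·7.5000] = 2.0085; exercise value = 0.0000 ≤ continuation, so V_0 = 2.0085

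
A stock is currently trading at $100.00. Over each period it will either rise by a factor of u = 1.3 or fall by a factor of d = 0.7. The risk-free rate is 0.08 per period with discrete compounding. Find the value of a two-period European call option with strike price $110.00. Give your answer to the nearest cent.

Risk-neutral probability p = (1 + 0.08 − 0.7)/(1.3 − 0.7) = 0.3800/0.6000 = 0.6333
Terminal stock prices: S_uu = 169, S_ud = 91, S_dd = 49
Terminal payoffs (S − K): max(59, 0) = 59, max(-19, 0) = 0, max(-61, 0) = 0
Node u (S = 130): V_u = 1/1.08·[0.6333·59.0000 + 0.3667·0.0000] = 34.5988
Node d (S = 70): V_d = 1/1.08·[0.6333·0.0000 + 0.3667·0.0000] = 0.0000
Node 0 (S = 100): V_0 = 1/1.08·[0.6333·34.5988 + 0.3667·0.0000] = 20.2894

$20.29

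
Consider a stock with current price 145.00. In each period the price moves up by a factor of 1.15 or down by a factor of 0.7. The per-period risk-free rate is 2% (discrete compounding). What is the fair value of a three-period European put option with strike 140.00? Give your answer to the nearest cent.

14.21

Risk-neutral probability p = (1 + 0.02 − 0.7)/(1.15 − 0.7) = 0.3200/0.4500 = 0.7111
Terminal stock prices: S_uuu = 220.5, S_uud = 134.2, S_udd = 81.71, S_ddd = 49.73
Terminal payoffs (K − S): max(-80.53, 0) = 0, max(5.766, 0) = 5.766, max(58.29, 0) = 58.29, max(90.27, 0) = 90.27
Node uu (S = 191.8): V_uu = 1/1.02·[0.7111·0.0000 + 0.2889·5.7663] = 1.6331
Node ud (S = 116.7): V_ud = 1/1.02·[0.7111·5.7663 + 0.2889·58.2925] = 20.5299
Node dd (S = 71.05): V_dd = 1/1.02·[0.7111·58.2925 + 0.2889·90.2650] = 66.2049
Node u (S = 166.8): V_u = 1/1.02·[0.7111·1.6331 + 0.2889·20.5299] = 6.9531
Node d (S = 101.5): V_d = 1/1.02·[0.7111·20.5299 + 0.2889·66.2049] = 33.0636
Node 0 (S = 145): V_0 = 1/1.02·[0.7111·6.9531 + 0.2889·33.0636] = 14.2119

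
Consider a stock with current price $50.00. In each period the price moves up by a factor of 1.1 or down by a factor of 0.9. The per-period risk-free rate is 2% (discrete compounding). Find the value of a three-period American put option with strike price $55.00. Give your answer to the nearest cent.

Risk-neutral probability p = (1 + 0.02 − 0.9)/(1.1 − 0.9) = 0.1200/0.2000 = 0.6000
Terminal stock prices: S_uuu = 66.55, S_uud = 54.45, S_udd = 44.55, S_ddd = 36.45
Terminal payoffs (K − S): max(-11.55, 0) = 0, max(0.55, 0) = 0.55, max(10.45, 0) = 10.45, max(18.55, 0) = 18.55
Node uu (S = 60.5): continuation = 1/1.02·[0.6000·0.0000 + 0.4000·0.5500] = 0.2157; exercise value = 0.0000 ≤ continuation, so V_uu = 0.2157
Node ud (S = 49.5): continuation = 1/1.02·[0.6000·0.5500 + 0.4000·10.4500] = 4.4216; exercise value = 5.5000 > continuation, so V_ud = 5.5000 (exercise)
Node dd (S = 40.5): continuation = 1/1.02·[0.6000·10.4500 + 0.4000·18.5500] = 13.4216; exercise value = 14.5000 > continuation, so V_dd = 14.5000 (exercise)
Node u (S = 55): continuation = 1/1.02·[0.6000·0.2157 + 0.4000·5.5000] = 2.2837; exercise value = 0.0000 ≤ continuation, so V_u = 2.2837
Node d (S = 45): continuation = 1/1.02·[0.6000·5.5000 + 0.4000·14.5000] = 8.9216; exercise value = 10.0000 > continuation, so V_d = 10.0000 (exercise)
Node 0 (S = 50): continuation = 1/1.02·[0.6000·2.2837 + 0.4000·10.0000] = 5.2649; exercise value = 5.0000 ≤ continuation, so V_0 = 5.2649

$5.26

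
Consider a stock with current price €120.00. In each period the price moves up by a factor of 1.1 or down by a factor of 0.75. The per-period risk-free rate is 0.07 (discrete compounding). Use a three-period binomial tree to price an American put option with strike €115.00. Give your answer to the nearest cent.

Risk-neutral probability p = (1 + 0.07 − 0.75)/(1.1 − 0.75) = 0.3200/0.3500 = 0.9143
Terminal stock prices: S_uuu = 159.7, S_uud = 108.9, S_udd = 74.25, S_ddd = 50.62
Terminal payoffs (K − S): max(-44.72, 0) = 0, max(6.1, 0) = 6.1, max(40.75, 0) = 40.75, max(64.38, 0) = 64.38
Node uu (S = 145.2): continuation = 1/1.07·[0.9143·0.0000 + 0.0857·6.1000] = 0.4887; exercise value = 0.0000 ≤ continuation, so V_uu = 0.4887
Node ud (S = 99): continuation = 1/1.07·[0.9143·6.1000 + 0.0857·40.7500] = 8.4766; exercise value = 16.0000 > continuation, so V_ud = 16.0000 (exercise)
Node dd (S = 67.5): continuation = 1/1.07·[0.9143·40.7500 + 0.0857·64.3750] = 39.9766; exercise value = 47.5000 > continuation, so V_dd = 47.5000 (exercise)
Node u (S = 132): continuation = 1/1.07·[0.9143·0.4887 + 0.0857·16.0000] = 1.6992; exercise value = 0.0000 ≤ continuation, so V_u = 1.6992
Node d (S = 90): continuation = 1/1.07·[0.9143·16.0000 + 0.0857·47.5000] = 17.4766; exercise value = 25.0000 > continuation, so V_d = 25.0000 (exercise)
Node 0 (S = 120): continuation = 1/1.07·[0.9143·1.6992 + 0.0857·25.0000] = 3.4546; exercise value = 0.0000 ≤ continuation, so V_0 = 3.4546

€3.45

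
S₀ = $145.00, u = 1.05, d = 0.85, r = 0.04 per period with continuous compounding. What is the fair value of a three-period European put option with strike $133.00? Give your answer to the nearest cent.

$0.13

Risk-neutral probability p = (e^0.04 − 0.85)/(1.05 − 0.85) = 0.1908/0.2000 = 0.9541
Terminal stock prices: S_uuu = 167.9, S_uud = 135.9, S_udd = 110, S_ddd = 89.05
Terminal payoffs (K − S): max(-34.86, 0) = 0, max(-2.883, 0) = 0, max(23, 0) = 23, max(43.95, 0) = 43.95
Node uu (S = 159.9): V_uu = e^(−0.04)·[0.9541·0.0000 + 0.0459·0.0000] = 0.0000
Node ud (S = 129.4): V_ud = e^(−0.04)·[0.9541·0.0000 + 0.0459·22.9994] = 1.0153
Node dd (S = 104.8): V_dd = e^(−0.04)·[0.9541·22.9994 + 0.0459·43.9519] = 23.0225
Node u (S = 152.2): V_u = e^(−0.04)·[0.9541·0.0000 + 0.0459·1.0153] = 0.0448
Node d (S = 123.2): V_d = e^(−0.04)·[0.9541·1.0153 + 0.0459·23.0225] = 1.9470
Node 0 (S = 145): V_0 = e^(−0.04)·[0.9541·0.0448 + 0.0459·1.9470] = 0.1270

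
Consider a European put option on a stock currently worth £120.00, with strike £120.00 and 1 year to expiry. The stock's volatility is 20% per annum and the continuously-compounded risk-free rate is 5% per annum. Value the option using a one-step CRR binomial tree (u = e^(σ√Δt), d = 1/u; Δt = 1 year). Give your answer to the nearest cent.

CRR parameters: u = e^(σ√Δt) = e^(0.2·√1) = 1.2214, d = 1/u = 0.8187
Per-period rate: rΔt = 0.05·1 = 0.05, so R = e^0.05 = 1.0513
Risk-neutral probability p = (e^0.05 − 0.8187)/(1.2214 − 0.8187) = 0.2325/0.4027 = 0.5775
Terminal stock prices: S_u = 146.6, S_d = 98.25
Terminal payoffs (K − S): max(-26.57, 0) = 0, max(21.75, 0) = 21.75
Node 0 (S = 120): V_0 = e^(−0.05)·[0.5775·0.0000 + 0.4225·21.7523] = 8.7423

£8.74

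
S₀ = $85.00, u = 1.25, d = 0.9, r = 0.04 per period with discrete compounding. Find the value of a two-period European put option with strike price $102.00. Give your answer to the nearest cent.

$13.86

Risk-neutral probability p = (1 + 0.04 − 0.9)/(1.25 − 0.9) = 0.1400/0.3500 = 0.4000
Terminal stock prices: S_uu = 132.8, S_ud = 95.62, S_dd = 68.85
Terminal payoffs (K − S): max(-30.81, 0) = 0, max(6.375, 0) = 6.375, max(33.15, 0) = 33.15
Node u (S = 106.2): V_u = 1/1.04·[0.4000·0.0000 + 0.6000·6.3750] = 3.6779
Node d (S = 76.5): V_d = 1/1.04·[0.4000·6.3750 + 0.6000·33.1500] = 21.5769
Node 0 (S = 85): V_0 = 1/1.04·[0.4000·3.6779 + 0.6000·21.5769] = 13.8628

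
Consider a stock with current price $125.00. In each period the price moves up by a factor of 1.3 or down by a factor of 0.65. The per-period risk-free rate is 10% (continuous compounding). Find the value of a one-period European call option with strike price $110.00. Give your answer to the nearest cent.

$33.27

Risk-neutral probability p = (e^0.1 − 0.65)/(1.3 − 0.65) = 0.4552/0.6500 = 0.7003
Terminal stock prices: S_u = 162.5, S_d = 81.25
Terminal payoffs (S − K): max(52.5, 0) = 52.5, max(-28.75, 0) = 0
Node 0 (S = 125): V_0 = e^(−0.1)·[0.7003·52.5000 + 0.2997·0.0000] = 33.2653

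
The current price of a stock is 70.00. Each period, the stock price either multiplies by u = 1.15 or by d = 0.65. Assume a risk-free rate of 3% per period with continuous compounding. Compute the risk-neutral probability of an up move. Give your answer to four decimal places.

Risk-neutral probability p = (e^0.03 − 0.65)/(1.15 − 0.65) = 0.3805/0.5000 = 0.7609

p = 0.7609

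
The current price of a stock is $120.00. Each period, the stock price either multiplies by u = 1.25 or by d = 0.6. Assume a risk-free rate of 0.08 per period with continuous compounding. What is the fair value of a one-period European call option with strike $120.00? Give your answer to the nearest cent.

Risk-neutral probability p = (e^0.08 − 0.6)/(1.25 − 0.6) = 0.4833/0.6500 = 0.7435
Terminal stock prices: S_u = 150, S_d = 72
Terminal payoffs (S − K): max(30, 0) = 30, max(-48, 0) = 0
Node 0 (S = 120): V_0 = e^(−0.08)·[0.7435·30.0000 + 0.2565·0.0000] = 20.5906

$20.59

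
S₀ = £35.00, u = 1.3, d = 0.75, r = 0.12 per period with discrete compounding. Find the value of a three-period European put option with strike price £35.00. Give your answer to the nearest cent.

Risk-neutral probability p = (1 + 0.12 − 0.75)/(1.3 − 0.75) = 0.3700/0.5500 = 0.6727
Terminal stock prices: S_uuu = 76.89, S_uud = 44.36, S_udd = 25.59, S_ddd = 14.77
Terminal payoffs (K − S): max(-41.89, 0) = 0, max(-9.363, 0) = 0, max(9.406, 0) = 9.406, max(20.23, 0) = 20.23
Node uu (S = 59.15): V_uu = 1/1.12·[0.6727·0.0000 + 0.3273·0.0000] = 0.0000
Node ud (S = 34.12): V_ud = 1/1.12·[0.6727·0.0000 + 0.3273·9.4062] = 2.7486
Node dd (S = 19.69): V_dd = 1/1.12·[0.6727·9.4062 + 0.3273·20.2344] = 11.5625
Node u (S = 45.5): V_u = 1/1.12·[0.6727·0.0000 + 0.3273·2.7486] = 0.8032
Node d (S = 26.25): V_d = 1/1.12·[0.6727·2.7486 + 0.3273·11.5625] = 5.0296
Node 0 (S = 35): V_0 = 1/1.12·[0.6727·0.8032 + 0.3273·5.0296] = 1.9521

£1.95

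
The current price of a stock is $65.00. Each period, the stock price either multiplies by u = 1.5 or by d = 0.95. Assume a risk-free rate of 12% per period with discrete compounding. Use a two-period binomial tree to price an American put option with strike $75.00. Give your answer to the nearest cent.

Risk-neutral probability p = (1 + 0.12 − 0.95)/(1.5 − 0.95) = 0.1700/0.5500 = 0.3091
Terminal stock prices: S_uu = 146.2, S_ud = 92.62, S_dd = 58.66
Terminal payoffs (K − S): max(-71.25, 0) = 0, max(-17.62, 0) = 0, max(16.34, 0) = 16.34
Node u (S = 97.5): continuation = 1/1.12·[0.3091·0.0000 + 0.6909·0.0000] = 0.0000; exercise value = 0.0000 ≤ continuation, so V_u = 0.0000
Node d (S = 61.75): continuation = 1/1.12·[0.3091·0.0000 + 0.6909·16.3375] = 10.0783; exercise value = 13.2500 > continuation, so V_d = 13.2500 (exercise)
Node 0 (S = 65): continuation = 1/1.12·[0.3091·0.0000 + 0.6909·13.2500] = 8.1737; exercise value = 10.0000 > continuation, so V_0 = 10.0000 (exercise)

$10.00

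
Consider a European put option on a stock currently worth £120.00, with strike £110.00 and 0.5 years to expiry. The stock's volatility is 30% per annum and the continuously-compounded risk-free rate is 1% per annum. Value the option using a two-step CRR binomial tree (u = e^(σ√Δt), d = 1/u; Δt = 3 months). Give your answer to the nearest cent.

CRR parameters: u = e^(σ√Δt) = e^(0.3·√0.25) = 1.1618, d = 1/u = 0.8607
Per-period rate: rΔt = 0.01·0.25 = 0.0025, so R = e^0.0025 = 1.0025
Risk-neutral probability p = (e^0.0025 − 0.8607)/(1.1618 − 0.8607) = 0.1418/0.3011 = 0.4709
Terminal stock prices: S_uu = 162, S_ud = 120, S_dd = 88.9
Terminal payoffs (K − S): max(-51.98, 0) = 0, max(-10, 0) = 0, max(21.1, 0) = 21.1
Node u (S = 139.4): V_u = e^(−0.0025)·[0.4709·0.0000 + 0.5291·0.0000] = 0.0000
Node d (S = 103.3): V_d = e^(−0.0025)·[0.4709·0.0000 + 0.5291·21.1018] = 11.1375
Node 0 (S = 120): V_0 = e^(−0.0025)·[0.4709·0.0000 + 0.5291·11.1375] = 5.8783

£5.88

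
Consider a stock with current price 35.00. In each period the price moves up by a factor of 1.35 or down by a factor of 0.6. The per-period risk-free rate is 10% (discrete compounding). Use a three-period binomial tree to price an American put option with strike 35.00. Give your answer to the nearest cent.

5.46

Risk-neutral probability p = (1 + 0.1 − 0.6)/(1.35 − 0.6) = 0.5000/0.7500 = 0.6667
Terminal stock prices: S_uuu = 86.11, S_uud = 38.27, S_udd = 17.01, S_ddd = 7.56
Terminal payoffs (K − S): max(-51.11, 0) = 0, max(-3.273, 0) = 0, max(17.99, 0) = 17.99, max(27.44, 0) = 27.44
Node uu (S = 63.79): continuation = 1/1.1·[0.6667·0.0000 + 0.3333·0.0000] = 0.0000; exercise value = 0.0000 ≤ continuation, so V_uu = 0.0000
Node ud (S = 28.35): continuation = 1/1.1·[0.6667·0.0000 + 0.3333·17.9900] = 5.4515; exercise value = 6.6500 > continuation, so V_ud = 6.6500 (exercise)
Node dd (S = 12.6): continuation = 1/1.1·[0.6667·17.9900 + 0.3333·27.4400] = 19.2182; exercise value = 22.4000 > continuation, so V_dd = 22.4000 (exercise)
Node u (S = 47.25): continuation = 1/1.1·[0.6667·0.0000 + 0.3333·6.6500] = 2.0152; exercise value = 0.0000 ≤ continuation, so V_u = 2.0152
Node d (S = 21): continuation = 1/1.1·[0.6667·6.6500 + 0.3333·22.4000] = 10.8182; exercise value = 14.0000 > continuation, so V_d = 14.0000 (exercise)
Node 0 (S = 35): continuation = 1/1.1·[0.6667·2.0152 + 0.3333·14.0000] = 5.4637; exercise value = 0.0000 ≤ continuation, so V_0 = 5.4637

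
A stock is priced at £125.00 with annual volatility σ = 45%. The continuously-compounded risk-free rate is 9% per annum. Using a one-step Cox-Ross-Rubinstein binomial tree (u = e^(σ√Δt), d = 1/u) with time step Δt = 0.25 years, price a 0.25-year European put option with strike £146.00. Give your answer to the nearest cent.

£22.84

CRR parameters: u = e^(σ√Δt) = e^(0.45·√0.25) = 1.2523, d = 1/u = 0.7985
Per-period rate: rΔt = 0.09·0.25 = 0.0225, so R = e^0.0225 = 1.0228
Risk-neutral probability p = (e^0.0225 − 0.7985)/(1.2523 − 0.7985) = 0.2242/0.4538 = 0.4941
Terminal stock prices: S_u = 156.5, S_d = 99.81
Terminal payoffs (K − S): max(-10.54, 0) = 0, max(46.19, 0) = 46.19
Node 0 (S = 125): V_0 = e^(−0.0225)·[0.4941·0.0000 + 0.5059·46.1855] = 22.8441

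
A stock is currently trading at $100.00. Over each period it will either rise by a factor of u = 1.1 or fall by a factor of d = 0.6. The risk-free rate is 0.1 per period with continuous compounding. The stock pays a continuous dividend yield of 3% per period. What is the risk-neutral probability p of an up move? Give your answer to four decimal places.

p = 0.9450

Per-period risk-free factor R = e^0.1 = 1.1052; dividend-adjusted growth = e^(0.1−0.03) = 1.0725.
Risk-neutral probability p = (1.0725 − 0.6)/(1.1 − 0.6) = 0.4725/0.5000 = 0.9450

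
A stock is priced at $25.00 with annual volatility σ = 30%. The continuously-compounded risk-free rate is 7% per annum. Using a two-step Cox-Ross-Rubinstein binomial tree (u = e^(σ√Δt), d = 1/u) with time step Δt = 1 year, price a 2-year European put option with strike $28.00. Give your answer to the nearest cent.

$3.87

CRR parameters: u = e^(σ√Δt) = e^(0.3·√1) = 1.3499, d = 1/u = 0.7408
Per-period rate: rΔt = 0.07·1 = 0.07, so R = e^0.07 = 1.0725
Risk-neutral probability p = (e^0.07 − 0.7408)/(1.3499 − 0.7408) = 0.3317/0.6090 = 0.5446
Terminal stock prices: S_uu = 45.55, S_ud = 25, S_dd = 13.72
Terminal payoffs (K − S): max(-17.55, 0) = 0, max(3, 0) = 3, max(14.28, 0) = 14.28
Node u (S = 33.75): V_u = e^(−0.07)·[0.5446·0.0000 + 0.4554·3.0000] = 1.2738
Node d (S = 18.52): V_d = e^(−0.07)·[0.5446·3.0000 + 0.4554·14.2797] = 7.5866
Node 0 (S = 25): V_0 = e^(−0.07)·[0.5446·1.2738 + 0.4554·7.5866] = 3.8681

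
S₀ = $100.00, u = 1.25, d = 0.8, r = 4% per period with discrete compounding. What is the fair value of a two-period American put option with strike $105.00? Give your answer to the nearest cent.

Risk-neutral probability p = (1 + 0.04 − 0.8)/(1.25 − 0.8) = 0.2400/0.4500 = 0.5333
Terminal stock prices: S_uu = 156.2, S_ud = 100, S_dd = 64
Terminal payoffs (K − S): max(-51.25, 0) = 0, max(5, 0) = 5, max(41, 0) = 41
Node u (S = 125): continuation = 1/1.04·[0.5333·0.0000 + 0.4667·5.0000] = 2.2436; exercise value = 0.0000 ≤ continuation, so V_u = 2.2436
Node d (S = 80): continuation = 1/1.04·[0.5333·5.0000 + 0.4667·41.0000] = 20.9615; exercise value = 25.0000 > continuation, so V_d = 25.0000 (exercise)
Node 0 (S = 100): continuation = 1/1.04·[0.5333·2.2436 + 0.4667·25.0000] = 12.3685; exercise value = 5.0000 ≤ continuation, so V_0 = 12.3685

$12.37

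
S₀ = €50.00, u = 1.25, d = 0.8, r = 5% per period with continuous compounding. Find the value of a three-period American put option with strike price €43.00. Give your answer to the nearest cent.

Risk-neutral probability p = (e^0.05 − 0.8)/(1.25 − 0.8) = 0.2513/0.4500 = 0.5584
Terminal stock prices: S_uuu = 97.66, S_uud = 62.5, S_udd = 40, S_ddd = 25.6
Terminal payoffs (K − S): max(-54.66, 0) = 0, max(-19.5, 0) = 0, max(3, 0) = 3, max(17.4, 0) = 17.4
Node uu (S = 78.12): continuation = e^(−0.05)·[0.5584·0.0000 + 0.4416·0.0000] = 0.0000; exercise value = 0.0000 ≤ continuation, so V_uu = 0.0000
Node ud (S = 50): continuation = e^(−0.05)·[0.5584·0.0000 + 0.4416·3.0000] = 1.2602; exercise value = 0.0000 ≤ continuation, so V_ud = 1.2602
Node dd (S = 32): continuation = e^(−0.05)·[0.5584·3.0000 + 0.4416·17.4000] = 8.9029; exercise value = 11.0000 > continuation, so V_dd = 11.0000 (exercise)
Node u (S = 62.5): continuation = e^(−0.05)·[0.5584·0.0000 + 0.4416·1.2602] = 0.5294; exercise value = 0.0000 ≤ continuation, so V_u = 0.5294
Node d (S = 40): continuation = e^(−0.05)·[0.5584·1.2602 + 0.4416·11.0000] = 5.2903; exercise value = 3.0000 ≤ continuation, so V_d = 5.2903
Node 0 (S = 50): continuation = e^(−0.05)·[0.5584·0.5294 + 0.4416·5.2903] = 2.5035; exercise value = 0.0000 ≤ continuation, so V_0 = 2.5035

€2.50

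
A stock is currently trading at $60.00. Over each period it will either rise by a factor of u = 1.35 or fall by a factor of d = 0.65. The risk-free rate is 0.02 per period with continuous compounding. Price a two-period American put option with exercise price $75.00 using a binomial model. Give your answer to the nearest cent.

$21.98

Risk-neutral probability p = (e^0.02 − 0.65)/(1.35 − 0.65) = 0.3702/0.7000 = 0.5289
Terminal stock prices: S_uu = 109.4, S_ud = 52.65, S_dd = 25.35
Terminal payoffs (K − S): max(-34.35, 0) = 0, max(22.35, 0) = 22.35, max(49.65, 0) = 49.65
Node u (S = 81): continuation = e^(−0.02)·[0.5289·0.0000 + 0.4711·22.3500] = 10.3215; exercise value = 0.0000 ≤ continuation, so V_u = 10.3215
Node d (S = 39): continuation = e^(−0.02)·[0.5289·22.3500 + 0.4711·49.6500] = 34.5149; exercise value = 36.0000 > continuation, so V_d = 36.0000 (exercise)
Node 0 (S = 60): continuation = e^(−0.02)·[0.5289·10.3215 + 0.4711·36.0000] = 21.9757; exercise value = 15.0000 ≤ continuation, so V_0 = 21.9757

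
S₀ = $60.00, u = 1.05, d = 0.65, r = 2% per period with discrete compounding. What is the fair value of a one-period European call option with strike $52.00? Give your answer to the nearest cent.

$9.98

Risk-neutral probability p = (1 + 0.02 − 0.65)/(1.05 − 0.65) = 0.3700/0.4000 = 0.9250
Terminal stock prices: S_u = 63, S_d = 39
Terminal payoffs (S − K): max(11, 0) = 11, max(-13, 0) = 0
Node 0 (S = 60): V_0 = 1/1.02·[0.9250·11.0000 + 0.0750·0.0000] = 9.9755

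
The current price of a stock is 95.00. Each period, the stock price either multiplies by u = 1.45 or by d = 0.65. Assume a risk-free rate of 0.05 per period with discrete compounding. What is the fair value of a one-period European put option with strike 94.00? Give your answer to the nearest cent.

Risk-neutral probability p = (1 + 0.05 − 0.65)/(1.45 − 0.65) = 0.4000/0.8000 = 0.5000
Terminal stock prices: S_u = 137.8, S_d = 61.75
Terminal payoffs (K − S): max(-43.75, 0) = 0, max(32.25, 0) = 32.25
Node 0 (S = 95): V_0 = 1/1.05·[0.5000·0.0000 + 0.5000·32.2500] = 15.3571

15.36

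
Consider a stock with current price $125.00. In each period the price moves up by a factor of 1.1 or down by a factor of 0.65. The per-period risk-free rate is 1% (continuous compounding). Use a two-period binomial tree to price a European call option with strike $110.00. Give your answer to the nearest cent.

Risk-neutral probability p = (e^0.01 − 0.65)/(1.1 − 0.65) = 0.3601/0.4500 = 0.8001
Terminal stock prices: S_uu = 151.3, S_ud = 89.38, S_dd = 52.81
Terminal payoffs (S − K): max(41.25, 0) = 41.25, max(-20.62, 0) = 0, max(-57.19, 0) = 0
Node u (S = 137.5): V_u = e^(−0.01)·[0.8001·41.2500 + 0.1999·0.0000] = 32.6762
Node d (S = 81.25): V_d = e^(−0.01)·[0.8001·0.0000 + 0.1999·0.0000] = 0.0000
Node 0 (S = 125): V_0 = e^(−0.01)·[0.8001·32.6762 + 0.1999·0.0000] = 25.8845

$25.88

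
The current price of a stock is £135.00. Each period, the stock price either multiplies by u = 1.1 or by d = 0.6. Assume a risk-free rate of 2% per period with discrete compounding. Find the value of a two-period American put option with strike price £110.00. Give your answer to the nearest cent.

£7.25

Risk-neutral probability p = (1 + 0.02 − 0.6)/(1.1 − 0.6) = 0.4200/0.5000 = 0.8400
Terminal stock prices: S_uu = 163.4, S_ud = 89.1, S_dd = 48.6
Terminal payoffs (K − S): max(-53.35, 0) = 0, max(20.9, 0) = 20.9, max(61.4, 0) = 61.4
Node u (S = 148.5): continuation = 1/1.02·[0.8400·0.0000 + 0.1600·20.9000] = 3.2784; exercise value = 0.0000 ≤ continuation, so V_u = 3.2784
Node d (S = 81): continuation = 1/1.02·[0.8400·20.9000 + 0.1600·61.4000] = 26.8431; exercise value = 29.0000 > continuation, so V_d = 29.0000 (exercise)
Node 0 (S = 135): continuation = 1/1.02·[0.8400·3.2784 + 0.1600·29.0000] = 7.2489; exercise value = 0.0000 ≤ continuation, so V_0 = 7.2489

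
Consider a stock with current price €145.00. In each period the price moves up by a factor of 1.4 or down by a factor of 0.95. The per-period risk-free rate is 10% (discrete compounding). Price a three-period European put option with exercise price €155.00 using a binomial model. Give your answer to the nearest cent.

Risk-neutral probability p = (1 + 0.1 − 0.95)/(1.4 − 0.95) = 0.1500/0.4500 = 0.3333
Terminal stock prices: S_uuu = 397.9, S_uud = 270, S_udd = 183.2, S_ddd = 124.3
Terminal payoffs (K − S): max(-242.9, 0) = 0, max(-115, 0) = 0, max(-28.21, 0) = 0, max(30.68, 0) = 30.68
Node uu (S = 284.2): V_uu = 1/1.1·[0.3333·0.0000 + 0.6667·0.0000] = 0.0000
Node ud (S = 192.8): V_ud = 1/1.1·[0.3333·0.0000 + 0.6667·0.0000] = 0.0000
Node dd (S = 130.9): V_dd = 1/1.1·[0.3333·0.0000 + 0.6667·30.6806] = 18.5943
Node u (S = 203): V_u = 1/1.1·[0.3333·0.0000 + 0.6667·0.0000] = 0.0000
Node d (S = 137.8): V_d = 1/1.1·[0.3333·0.0000 + 0.6667·18.5943] = 11.2693
Node 0 (S = 145): V_0 = 1/1.1·[0.3333·0.0000 + 0.6667·11.2693] = 6.8299

€6.83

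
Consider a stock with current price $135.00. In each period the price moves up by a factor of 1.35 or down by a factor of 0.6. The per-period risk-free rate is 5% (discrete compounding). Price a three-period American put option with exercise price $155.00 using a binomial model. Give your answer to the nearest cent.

$39.05

Risk-neutral probability p = (1 + 0.05 − 0.6)/(1.35 − 0.6) = 0.4500/0.7500 = 0.6000
Terminal stock prices: S_uuu = 332.2, S_uud = 147.6, S_udd = 65.61, S_ddd = 29.16
Terminal payoffs (K − S): max(-177.2, 0) = 0, max(7.377, 0) = 7.377, max(89.39, 0) = 89.39, max(125.8, 0) = 125.8
Node uu (S = 246): continuation = 1/1.05·[0.6000·0.0000 + 0.4000·7.3775] = 2.8105; exercise value = 0.0000 ≤ continuation, so V_uu = 2.8105
Node ud (S = 109.3): continuation = 1/1.05·[0.6000·7.3775 + 0.4000·89.3900] = 38.2690; exercise value = 45.6500 > continuation, so V_ud = 45.6500 (exercise)
Node dd (S = 48.6): continuation = 1/1.05·[0.6000·89.3900 + 0.4000·125.8400] = 99.0190; exercise value = 106.4000 > continuation, so V_dd = 106.4000 (exercise)
Node u (S = 182.2): continuation = 1/1.05·[0.6000·2.8105 + 0.4000·45.6500] = 18.9965; exercise value = 0.0000 ≤ continuation, so V_u = 18.9965
Node d (S = 81): continuation = 1/1.05·[0.6000·45.6500 + 0.4000·106.4000] = 66.6190; exercise value = 74.0000 > continuation, so V_d = 74.0000 (exercise)
Node 0 (S = 135): continuation = 1/1.05·[0.6000·18.9965 + 0.4000·74.0000] = 39.0456; exercise value = 20.0000 ≤ continuation, so V_0 = 39.0456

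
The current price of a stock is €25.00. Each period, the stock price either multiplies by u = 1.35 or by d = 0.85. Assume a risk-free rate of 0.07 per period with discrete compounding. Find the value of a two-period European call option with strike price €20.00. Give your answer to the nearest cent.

Risk-neutral probability p = (1 + 0.07 − 0.85)/(1.35 − 0.85) = 0.2200/0.5000 = 0.4400
Terminal stock prices: S_uu = 45.56, S_ud = 28.69, S_dd = 18.06
Terminal payoffs (S − K): max(25.56, 0) = 25.56, max(8.688, 0) = 8.688, max(-1.938, 0) = 0
Node u (S = 33.75): V_u = 1/1.07·[0.4400·25.5625 + 0.5600·8.6875] = 15.0584
Node d (S = 21.25): V_d = 1/1.07·[0.4400·8.6875 + 0.5600·0.0000] = 3.5724
Node 0 (S = 25): V_0 = 1/1.07·[0.4400·15.0584 + 0.5600·3.5724] = 8.0619

€8.06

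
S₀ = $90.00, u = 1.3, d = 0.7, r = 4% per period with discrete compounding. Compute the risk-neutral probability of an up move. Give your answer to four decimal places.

p = 0.5667

Risk-neutral probability p = (1 + 0.04 − 0.7)/(1.3 − 0.7) = 0.3400/0.6000 = 0.5667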